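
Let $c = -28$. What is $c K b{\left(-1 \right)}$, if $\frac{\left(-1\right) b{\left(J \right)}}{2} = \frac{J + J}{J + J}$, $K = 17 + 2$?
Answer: $1064$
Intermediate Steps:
$K = 19$
$b{\left(J \right)} = -2$ ($b{\left(J \right)} = - 2 \frac{J + J}{J + J} = - 2 \frac{2 J}{2 J} = - 2 \cdot 2 J \frac{1}{2 J} = \left(-2\right) 1 = -2$)
$c K b{\left(-1 \right)} = \left(-28\right) 19 \left(-2\right) = \left(-532\right) \left(-2\right) = 1064$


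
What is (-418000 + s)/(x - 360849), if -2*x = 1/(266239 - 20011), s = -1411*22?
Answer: 221133427152/177702255145 ≈ 1.2444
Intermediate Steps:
s = -31042
x = -1/492456 (x = -1/(2*(266239 - 20011)) = -½/246228 = -½*1/246228 = -1/492456 ≈ -2.0306e-6)
(-418000 + s)/(x - 360849) = (-418000 - 31042)/(-1/492456 - 360849) = -449042/(-177702255145/492456) = -449042*(-492456/177702255145) = 221133427152/177702255145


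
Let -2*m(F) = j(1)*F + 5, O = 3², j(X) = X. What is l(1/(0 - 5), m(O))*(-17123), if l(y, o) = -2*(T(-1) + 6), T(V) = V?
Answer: 171230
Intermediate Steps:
O = 9
m(F) = -5/2 - F/2 (m(F) = -(1*F + 5)/2 = -(F + 5)/2 = -(5 + F)/2 = -5/2 - F/2)
l(y, o) = -10 (l(y, o) = -2*(-1 + 6) = -2*5 = -10)
l(1/(0 - 5), m(O))*(-17123) = -10*(-17123) = 171230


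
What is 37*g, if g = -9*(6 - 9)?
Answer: 999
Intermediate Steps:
g = 27 (g = -9*(-3) = 27)
37*g = 37*27 = 999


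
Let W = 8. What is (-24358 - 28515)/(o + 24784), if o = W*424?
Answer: -52873/28176 ≈ -1.8765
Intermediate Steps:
o = 3392 (o = 8*424 = 3392)
(-24358 - 28515)/(o + 24784) = (-24358 - 28515)/(3392 + 24784) = -52873/28176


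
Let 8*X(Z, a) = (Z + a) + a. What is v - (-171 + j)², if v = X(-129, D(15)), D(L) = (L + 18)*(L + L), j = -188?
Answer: -1029197/8 ≈ -1.2865e+5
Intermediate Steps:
D(L) = 2*L*(18 + L) (D(L) = (18 + L)*(2*L) = 2*L*(18 + L))
X(Z, a) = a/4 + Z/8 (X(Z, a) = ((Z + a) + a)/8 = (Z + 2*a)/8 = a/4 + Z/8)
v = 1851/8 (v = (2*15*(18 + 15))/4 + (⅛)*(-129) = (2*15*33)/4 - 129/8 = (¼)*990 - 129/8 = 495/2 - 129/8 = 1851/8 ≈ 231.38)
v - (-171 + j)² = 1851/8 - (-171 - 188)² = 1851/8 - 1*(-359)² = 1851/8 - 1*128881 = 1851/8 - 128881 = -1029197/8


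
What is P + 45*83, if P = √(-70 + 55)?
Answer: 3735 + I*√15 ≈ 3735.0 + 3.873*I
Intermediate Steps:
P = I*√15 (P = √(-15) = I*√15 ≈ 3.873*I)
P + 45*83 = I*√15 + 45*83 = I*√15 + 3735 = 3735 + I*√15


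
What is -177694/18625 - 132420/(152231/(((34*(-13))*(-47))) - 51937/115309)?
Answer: -1970276099469866618/102280212750375 ≈ -19264.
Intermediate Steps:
-177694/18625 - 132420/(152231/(((34*(-13))*(-47))) - 51937/115309) = -177694*1/18625 - 132420/(152231/((-442*(-47))) - 51937*1/115309) = -177694/18625 - 132420/(152231/20774 - 51937/115309) = -177694/18625 - 132420/16474665141/2395429166 = -177694/18625 - 132420*2395429166/16474665141 = -177694/18625 - 105734243387240/5491555047 = -1970276099469866618/102280212750375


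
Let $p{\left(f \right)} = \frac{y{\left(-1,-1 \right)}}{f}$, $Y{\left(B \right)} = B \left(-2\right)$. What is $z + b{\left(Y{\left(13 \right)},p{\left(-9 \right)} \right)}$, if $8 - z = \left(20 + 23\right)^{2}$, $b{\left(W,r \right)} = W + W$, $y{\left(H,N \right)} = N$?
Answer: $-1893$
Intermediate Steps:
$Y{\left(B \right)} = - 2 B$
$p{\left(f \right)} = - \frac{1}{f}$
$b{\left(W,r \right)} = 2 W$
$z = -1841$ ($z = 8 - \left(20 + 23\right)^{2} = 8 - 43^{2} = 8 - 1849 = -1841$)
$z + b{\left(Y{\left(13 \right)},p{\left(-9 \right)} \right)} = -1841 + 2 \left(\left(-2\right) 13\right) = -1841 + 2 \left(-26\right) = -1841 - 52 = -1893$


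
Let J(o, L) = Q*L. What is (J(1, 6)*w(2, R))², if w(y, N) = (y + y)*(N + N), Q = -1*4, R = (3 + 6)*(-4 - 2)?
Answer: 107495424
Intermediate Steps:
R = -54 (R = 9*(-6) = -54)
Q = -4
w(y, N) = 4*N*y (w(y, N) = (2*y)*(2*N) = 4*N*y)
J(o, L) = -4*L
(J(1, 6)*w(2, R))² = ((-4*6)*(4*(-54)*2))² = (-24*(-432))² = 10368² = 107495424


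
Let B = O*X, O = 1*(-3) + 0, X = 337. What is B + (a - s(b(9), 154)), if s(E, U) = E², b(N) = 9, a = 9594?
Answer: 8502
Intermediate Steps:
O = -3 (O = -3 + 0 = -3)
B = -1011 (B = -3*337 = -1011)
B + (a - s(b(9), 154)) = -1011 + (9594 - 1*9²) = -1011 + (9594 - 1*81) = -1011 + (9594 - 81) = -1011 + 9513 = 8502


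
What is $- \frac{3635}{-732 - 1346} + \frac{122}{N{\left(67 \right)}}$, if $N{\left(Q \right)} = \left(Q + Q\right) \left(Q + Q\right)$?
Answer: $\frac{8190447}{4664071} \approx 1.7561$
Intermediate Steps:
$N{\left(Q \right)} = 4 Q^{2}$ ($N{\left(Q \right)} = 2 Q 2 Q = 4 Q^{2}$)
$- \frac{3635}{-732 - 1346} + \frac{122}{N{\left(67 \right)}} = - \frac{3635}{-732 - 1346} + \frac{122}{4 \cdot 67^{2}} = - \frac{3635}{-732 - 1346} + \frac{122}{4 \cdot 4489} = - \frac{3635}{-2078} + \frac{122}{17956} = \left(-3635\right) \left(- \frac{1}{2078}\right) + 122 \cdot \frac{1}{17956} = \frac{3635}{2078} + \frac{61}{8978} = \frac{8190447}{4664071}$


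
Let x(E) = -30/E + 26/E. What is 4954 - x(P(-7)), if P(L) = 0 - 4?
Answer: 4953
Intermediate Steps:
P(L) = -4
x(E) = -4/E
4954 - x(P(-7)) = 4954 - (-4)/(-4) = 4954 - (-4)*(-1)/4 = 4954 - 1*1 = 4954 - 1 = 4953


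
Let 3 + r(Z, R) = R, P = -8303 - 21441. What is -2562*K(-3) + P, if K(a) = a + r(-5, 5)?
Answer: -27182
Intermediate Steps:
P = -29744
r(Z, R) = -3 + R
K(a) = 2 + a (K(a) = a + (-3 + 5) = a + 2 = 2 + a)
-2562*K(-3) + P = -2562*(2 - 3) - 29744 = -2562*(-1) - 29744 = 2562 - 29744 = -27182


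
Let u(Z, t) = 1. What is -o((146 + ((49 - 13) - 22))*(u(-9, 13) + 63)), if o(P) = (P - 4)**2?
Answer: -104775696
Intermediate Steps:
o(P) = (-4 + P)**2
-o((146 + ((49 - 13) - 22))*(u(-9, 13) + 63)) = -(-4 + (146 + ((49 - 13) - 22))*(1 + 63))**2 = -(-4 + (146 + (36 - 22))*64)**2 = -(-4 + (146 + 14)*64)**2 = -(-4 + 160*64)**2 = -(-4 + 10240)**2 = -1*10236**2 = -1*104775696 = -104775696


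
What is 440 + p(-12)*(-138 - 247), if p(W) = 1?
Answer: 55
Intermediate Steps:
440 + p(-12)*(-138 - 247) = 440 + 1*(-138 - 247) = 440 + 1*(-385) = 440 - 385 = 55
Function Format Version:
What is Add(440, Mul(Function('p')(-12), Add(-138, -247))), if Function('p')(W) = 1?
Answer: 55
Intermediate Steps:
Add(440, Mul(Function('p')(-12), Add(-138, -247))) = Add(440, Mul(1, Add(-138, -247))) = Add(440, Mul(1, -385)) = Add(440, -385) = 55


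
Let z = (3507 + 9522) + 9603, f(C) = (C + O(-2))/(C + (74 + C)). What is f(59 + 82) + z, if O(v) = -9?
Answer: 2014281/89 ≈ 22632.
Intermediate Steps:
f(C) = (-9 + C)/(74 + 2*C) (f(C) = (C - 9)/(C + (74 + C)) = (-9 + C)/(74 + 2*C))
z = 22632 (z = 13029 + 9603 = 22632)
f(59 + 82) + z = (-9 + (59 + 82))/(2*(37 + (59 + 82))) + 22632 = (-9 + 141)/(2*(37 + 141)) + 22632 = (½)*132/178 + 22632 = (½)*(1/178)*132 + 22632 = 33/89 + 22632 = 2014281/89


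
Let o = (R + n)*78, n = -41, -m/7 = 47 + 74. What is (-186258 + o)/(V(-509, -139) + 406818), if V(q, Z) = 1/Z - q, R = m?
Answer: -17758779/28309226 ≈ -0.62731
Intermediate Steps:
m = -847 (m = -7*(47 + 74) = -7*121 = -847)
R = -847
o = -69264 (o = (-847 - 41)*78 = -888*78 = -69264)
(-186258 + o)/(V(-509, -139) + 406818) = (-186258 - 69264)/((1/(-139) - 1*(-509)) + 406818) = -255522/((-1/139 + 509) + 406818) = -255522/(70750/139 + 406818) = -255522/56618452/139 = -255522*139/56618452 = -17758779/28309226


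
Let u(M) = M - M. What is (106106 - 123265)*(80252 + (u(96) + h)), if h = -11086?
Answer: -1186819394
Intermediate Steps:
u(M) = 0
(106106 - 123265)*(80252 + (u(96) + h)) = (106106 - 123265)*(80252 + (0 - 11086)) = -17159*(80252 - 11086) = -17159*69166 = -1186819394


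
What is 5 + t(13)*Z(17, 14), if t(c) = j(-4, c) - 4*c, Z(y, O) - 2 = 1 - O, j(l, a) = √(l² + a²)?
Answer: 577 - 11*√185 ≈ 427.38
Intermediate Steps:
j(l, a) = √(a² + l²)
Z(y, O) = 3 - O (Z(y, O) = 2 + (1 - O) = 3 - O)
t(c) = √(16 + c²) - 4*c (t(c) = √(c² + (-4)²) - 4*c = √(c² + 16) - 4*c = √(16 + c²) - 4*c)
5 + t(13)*Z(17, 14) = 5 + (√(16 + 13²) - 4*13)*(3 - 1*14) = 5 + (√(16 + 169) - 52)*(3 - 14) = 5 + (√185 - 52)*(-11) = 5 + (-52 + √185)*(-11) = 5 + (572 - 11*√185) = 577 - 11*√185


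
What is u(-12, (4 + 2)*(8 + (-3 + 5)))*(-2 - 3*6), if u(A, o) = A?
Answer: 240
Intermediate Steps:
u(-12, (4 + 2)*(8 + (-3 + 5)))*(-2 - 3*6) = -12*(-2 - 3*6) = -12*(-2 - 18) = -12*(-20) = 240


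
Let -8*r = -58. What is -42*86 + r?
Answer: -14419/4 ≈ -3604.8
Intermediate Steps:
r = 29/4 (r = -⅛*(-58) = 29/4 ≈ 7.2500)
-42*86 + r = -42*86 + 29/4 = -3612 + 29/4 = -14419/4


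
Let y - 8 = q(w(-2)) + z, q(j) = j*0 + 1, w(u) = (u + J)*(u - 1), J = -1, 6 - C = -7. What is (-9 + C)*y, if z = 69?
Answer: 312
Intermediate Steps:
C = 13 (C = 6 - 1*(-7) = 6 + 7 = 13)
w(u) = (-1 + u)² (w(u) = (u - 1)*(u - 1) = (-1 + u)*(-1 + u) = (-1 + u)²)
q(j) = 1 (q(j) = 0 + 1 = 1)
y = 78 (y = 8 + (1 + 69) = 8 + 70 = 78)
(-9 + C)*y = (-9 + 13)*78 = 4*78 = 312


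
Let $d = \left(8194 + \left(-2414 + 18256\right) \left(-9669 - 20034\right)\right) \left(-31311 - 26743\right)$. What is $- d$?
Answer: $-27317119979528$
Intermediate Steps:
$d = 27317119979528$ ($d = \left(8194 + 15842 \left(-29703\right)\right) \left(-58054\right) = \left(8194 - 470554926\right) \left(-58054\right) = \left(-470546732\right) \left(-58054\right) = 27317119979528$)
$- d = \left(-1\right) 27317119979528 = -27317119979528$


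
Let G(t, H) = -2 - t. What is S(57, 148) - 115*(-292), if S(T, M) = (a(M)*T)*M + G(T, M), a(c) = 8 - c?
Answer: -1147519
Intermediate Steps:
S(T, M) = -2 - T + M*T*(8 - M) (S(T, M) = ((8 - M)*T)*M + (-2 - T) = (T*(8 - M))*M + (-2 - T) = M*T*(8 - M) + (-2 - T) = -2 - T + M*T*(8 - M))
S(57, 148) - 115*(-292) = (-2 - 1*57 - 1*148*57*(-8 + 148)) - 115*(-292) = (-2 - 57 - 1*148*57*140) + 33580 = (-2 - 57 - 1181040) + 33580 = -1181099 + 33580 = -1147519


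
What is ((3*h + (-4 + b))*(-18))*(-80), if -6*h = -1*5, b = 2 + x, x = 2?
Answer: 3600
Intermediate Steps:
b = 4 (b = 2 + 2 = 4)
h = 5/6 (h = -(-1)*5/6 = -1/6*(-5) = 5/6 ≈ 0.83333)
((3*h + (-4 + b))*(-18))*(-80) = ((3*(5/6) + (-4 + 4))*(-18))*(-80) = ((5/2 + 0)*(-18))*(-80) = ((5/2)*(-18))*(-80) = -45*(-80) = 3600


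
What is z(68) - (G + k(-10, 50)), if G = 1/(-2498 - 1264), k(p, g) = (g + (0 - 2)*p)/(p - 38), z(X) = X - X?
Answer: 21949/15048 ≈ 1.4586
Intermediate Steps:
z(X) = 0
k(p, g) = (g - 2*p)/(-38 + p)
G = -1/3762 (G = 1/(-3762) = -1/3762 ≈ -0.00026582)
z(68) - (G + k(-10, 50)) = 0 - (-1/3762 + (50 - 2*(-10))/(-38 - 10)) = 0 - (-1/3762 + (50 + 20)/(-48)) = 0 - (-1/3762 - 1/48*70) = 0 - (-1/3762 - 35/24) = 0 - 1*(-21949/15048) = 0 + 21949/15048 = 21949/15048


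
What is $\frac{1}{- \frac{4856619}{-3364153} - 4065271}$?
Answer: $- \frac{3364153}{13676188773844} \approx -2.4599 \cdot 10^{-7}$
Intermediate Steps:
$\frac{1}{- \frac{4856619}{-3364153} - 4065271} = \frac{1}{\left(-4856619\right) \left(- \frac{1}{3364153}\right) - 4065271} = \frac{1}{\frac{4856619}{3364153} - 4065271} = \frac{1}{- \frac{13676188773844}{3364153}} = - \frac{3364153}{13676188773844}$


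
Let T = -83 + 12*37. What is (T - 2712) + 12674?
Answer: 10323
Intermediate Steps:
T = 361 (T = -83 + 444 = 361)
(T - 2712) + 12674 = (361 - 2712) + 12674 = -2351 + 12674 = 10323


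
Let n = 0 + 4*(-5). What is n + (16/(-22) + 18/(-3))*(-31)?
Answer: 2074/11 ≈ 188.55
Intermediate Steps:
n = -20 (n = 0 - 20 = -20)
n + (16/(-22) + 18/(-3))*(-31) = -20 + (16/(-22) + 18/(-3))*(-31) = -20 + (16*(-1/22) + 18*(-⅓))*(-31) = -20 + (-8/11 - 6)*(-31) = -20 - 74/11*(-31) = -20 + 2294/11 = 2074/11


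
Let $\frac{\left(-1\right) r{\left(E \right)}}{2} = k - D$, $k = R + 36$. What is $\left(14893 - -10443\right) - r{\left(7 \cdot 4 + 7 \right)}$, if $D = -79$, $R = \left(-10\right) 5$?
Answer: $25466$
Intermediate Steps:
$R = -50$
$k = -14$ ($k = -50 + 36 = -14$)
$r{\left(E \right)} = -130$ ($r{\left(E \right)} = - 2 \left(-14 - -79\right) = - 2 \left(-14 + 79\right) = \left(-2\right) 65 = -130$)
$\left(14893 - -10443\right) - r{\left(7 \cdot 4 + 7 \right)} = \left(14893 - -10443\right) - -130 = \left(14893 + 10443\right) + 130 = 25336 + 130 = 25466$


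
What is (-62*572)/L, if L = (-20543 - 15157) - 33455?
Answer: 35464/69155 ≈ 0.51282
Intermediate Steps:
L = -69155 (L = -35700 - 33455 = -69155)
(-62*572)/L = -62*572/(-69155) = -35464*(-1/69155) = 35464/69155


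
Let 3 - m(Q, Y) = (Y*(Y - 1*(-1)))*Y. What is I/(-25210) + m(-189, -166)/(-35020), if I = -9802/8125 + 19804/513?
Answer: -3675154466323771/28306512787500 ≈ -129.83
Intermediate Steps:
I = 11990698/320625 (I = -9802*1/8125 + 19804*(1/513) = -754/625 + 19804/513 = 11990698/320625 ≈ 37.398)
m(Q, Y) = 3 - Y²*(1 + Y) (m(Q, Y) = 3 - Y*(Y - 1*(-1))*Y = 3 - Y*(Y + 1)*Y = 3 - Y*(1 + Y)*Y = 3 - Y²*(1 + Y))
I/(-25210) + m(-189, -166)/(-35020) = (11990698/320625)/(-25210) + (3 - 1*(-166)² - 1*(-166)³)/(-35020) = (11990698/320625)*(-1/25210) + (3 - 1*27556 - 1*(-4574296))*(-1/35020) = -5995349/4041478125 + (3 - 27556 + 4574296)*(-1/35020) = -5995349/4041478125 + 4546743*(-1/35020) = -5995349/4041478125 - 4546743/35020 = -3675154466323771/28306512787500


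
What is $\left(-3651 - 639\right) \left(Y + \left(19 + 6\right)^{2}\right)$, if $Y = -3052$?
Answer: $10411830$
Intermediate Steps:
$\left(-3651 - 639\right) \left(Y + \left(19 + 6\right)^{2}\right) = \left(-3651 - 639\right) \left(-3052 + \left(19 + 6\right)^{2}\right) = - 4290 \left(-3052 + 25^{2}\right) = - 4290 \left(-3052 + 625\right) = \left(-4290\right) \left(-2427\right) = 10411830$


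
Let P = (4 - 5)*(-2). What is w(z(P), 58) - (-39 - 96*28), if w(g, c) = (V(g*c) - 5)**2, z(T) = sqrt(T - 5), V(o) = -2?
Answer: 2776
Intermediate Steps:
P = 2 (P = -1*(-2) = 2)
z(T) = sqrt(-5 + T)
w(g, c) = 49 (w(g, c) = (-2 - 5)**2 = (-7)**2 = 49)
w(z(P), 58) - (-39 - 96*28) = 49 - (-39 - 96*28) = 49 - (-39 - 2688) = 49 - 1*(-2727) = 49 + 2727 = 2776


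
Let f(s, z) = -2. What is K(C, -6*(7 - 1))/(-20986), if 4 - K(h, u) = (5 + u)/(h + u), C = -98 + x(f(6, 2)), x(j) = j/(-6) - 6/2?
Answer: -221/1229180 ≈ -0.00017979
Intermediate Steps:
x(j) = -3 - j/6 (x(j) = j*(-⅙) - 6*½ = -j/6 - 3 = -3 - j/6)
C = -302/3 (C = -98 + (-3 - ⅙*(-2)) = -98 + (-3 + ⅓) = -98 - 8/3 = -302/3 ≈ -100.67)
K(h, u) = 4 - (5 + u)/(h + u)
K(C, -6*(7 - 1))/(-20986) = ((-5 + 3*(-6*(7 - 1)) + 4*(-302/3))/(-302/3 - 6*(7 - 1)))/(-20986) = ((-5 + 3*(-6*6) - 1208/3)/(-302/3 - 6*6))*(-1/20986) = ((-5 + 3*(-36) - 1208/3)/(-302/3 - 36))*(-1/20986) = ((-5 - 108 - 1208/3)/(-410/3))*(-1/20986) = -3/410*(-1547/3)*(-1/20986) = (1547/410)*(-1/20986) = -221/1229180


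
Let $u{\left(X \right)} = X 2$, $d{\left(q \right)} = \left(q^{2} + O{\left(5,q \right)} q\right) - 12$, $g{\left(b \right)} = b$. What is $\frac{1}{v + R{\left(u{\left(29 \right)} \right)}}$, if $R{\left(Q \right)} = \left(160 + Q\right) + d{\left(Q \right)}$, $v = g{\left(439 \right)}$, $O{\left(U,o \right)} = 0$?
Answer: $\frac{1}{4009} \approx 0.00024944$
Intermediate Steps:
$v = 439$
$d{\left(q \right)} = -12 + q^{2}$ ($d{\left(q \right)} = \left(q^{2} + 0 q\right) - 12 = \left(q^{2} + 0\right) - 12 = q^{2} - 12 = -12 + q^{2}$)
$u{\left(X \right)} = 2 X$
$R{\left(Q \right)} = 148 + Q + Q^{2}$ ($R{\left(Q \right)} = \left(160 + Q\right) + \left(-12 + Q^{2}\right) = 148 + Q + Q^{2}$)
$\frac{1}{v + R{\left(u{\left(29 \right)} \right)}} = \frac{1}{439 + \left(148 + 2 \cdot 29 + \left(2 \cdot 29\right)^{2}\right)} = \frac{1}{439 + \left(148 + 58 + 58^{2}\right)} = \frac{1}{439 + \left(148 + 58 + 3364\right)} = \frac{1}{439 + 3570} = \frac{1}{4009}$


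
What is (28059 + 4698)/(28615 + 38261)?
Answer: 10919/22292 ≈ 0.48982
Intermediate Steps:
(28059 + 4698)/(28615 + 38261) = 32757/66876 = 32757*(1/66876) = 10919/22292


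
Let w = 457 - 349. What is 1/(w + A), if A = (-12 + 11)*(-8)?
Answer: 1/116 ≈ 0.0086207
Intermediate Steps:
w = 108
A = 8 (A = -1*(-8) = 8)
1/(w + A) = 1/(108 + 8) = 1/116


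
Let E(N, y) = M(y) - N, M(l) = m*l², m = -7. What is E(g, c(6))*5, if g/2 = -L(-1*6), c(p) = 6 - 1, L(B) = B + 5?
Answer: -885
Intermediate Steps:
L(B) = 5 + B
c(p) = 5
g = 2 (g = 2*(-(5 - 1*6)) = 2*(-(5 - 6)) = 2*(-1*(-1)) = 2*1 = 2)
M(l) = -7*l²
E(N, y) = -N - 7*y² (E(N, y) = -7*y² - N = -N - 7*y²)
E(g, c(6))*5 = (-1*2 - 7*5²)*5 = (-2 - 7*25)*5 = (-2 - 175)*5 = -177*5 = -885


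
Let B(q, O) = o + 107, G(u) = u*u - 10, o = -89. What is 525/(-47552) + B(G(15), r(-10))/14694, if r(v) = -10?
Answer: -1143069/116454848 ≈ -0.0098156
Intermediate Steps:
G(u) = -10 + u**2 (G(u) = u**2 - 10 = -10 + u**2)
B(q, O) = 18 (B(q, O) = -89 + 107 = 18)
525/(-47552) + B(G(15), r(-10))/14694 = 525/(-47552) + 18/14694 = 525*(-1/47552) + 18*(1/14694) = -525/47552 + 3/2449 = -1143069/116454848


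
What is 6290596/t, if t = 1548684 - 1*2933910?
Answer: -3145298/692613 ≈ -4.5412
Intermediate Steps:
t = -1385226 (t = 1548684 - 2933910 = -1385226)
6290596/t = 6290596/(-1385226) = 6290596*(-1/1385226) = -3145298/692613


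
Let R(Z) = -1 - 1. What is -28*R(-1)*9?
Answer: 504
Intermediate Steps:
R(Z) = -2
-28*R(-1)*9 = -28*(-2)*9 = 56*9 = 504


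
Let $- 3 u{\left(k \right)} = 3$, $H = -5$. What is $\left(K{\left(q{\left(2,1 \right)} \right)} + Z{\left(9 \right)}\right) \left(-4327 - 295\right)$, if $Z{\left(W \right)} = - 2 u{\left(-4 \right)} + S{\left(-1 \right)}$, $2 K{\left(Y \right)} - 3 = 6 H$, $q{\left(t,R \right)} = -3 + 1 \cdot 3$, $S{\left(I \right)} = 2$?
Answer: $43909$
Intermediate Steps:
$u{\left(k \right)} = -1$ ($u{\left(k \right)} = \left(- \frac{1}{3}\right) 3 = -1$)
$q{\left(t,R \right)} = 0$ ($q{\left(t,R \right)} = -3 + 3 = 0$)
$K{\left(Y \right)} = - \frac{27}{2}$ ($K{\left(Y \right)} = \frac{3}{2} + \frac{6 \left(-5\right)}{2} = \frac{3}{2} + \frac{1}{2} \left(-30\right) = \frac{3}{2} - 15 = - \frac{27}{2}$)
$Z{\left(W \right)} = 4$ ($Z{\left(W \right)} = \left(-2\right) \left(-1\right) + 2 = 2 + 2 = 4$)
$\left(K{\left(q{\left(2,1 \right)} \right)} + Z{\left(9 \right)}\right) \left(-4327 - 295\right) = \left(- \frac{27}{2} + 4\right) \left(-4327 - 295\right) = \left(- \frac{19}{2}\right) \left(-4622\right) = 43909$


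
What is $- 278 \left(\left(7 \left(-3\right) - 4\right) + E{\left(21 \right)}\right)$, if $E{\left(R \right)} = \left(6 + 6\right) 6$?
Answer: $-13066$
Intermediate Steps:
$E{\left(R \right)} = 72$ ($E{\left(R \right)} = 12 \cdot 6 = 72$)
$- 278 \left(\left(7 \left(-3\right) - 4\right) + E{\left(21 \right)}\right) = - 278 \left(\left(7 \left(-3\right) - 4\right) + 72\right) = - 278 \left(\left(-21 - 4\right) + 72\right) = - 278 \left(-25 + 72\right) = \left(-278\right) 47 = -13066$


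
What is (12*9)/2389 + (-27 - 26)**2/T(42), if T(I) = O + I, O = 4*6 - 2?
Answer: 6717613/152896 ≈ 43.936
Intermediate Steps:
O = 22 (O = 24 - 2 = 22)
T(I) = 22 + I
(12*9)/2389 + (-27 - 26)**2/T(42) = (12*9)/2389 + (-27 - 26)**2/(22 + 42) = 108*(1/2389) + (-53)**2/64 = 108/2389 + 2809*(1/64) = 108/2389 + 2809/64 = 6717613/152896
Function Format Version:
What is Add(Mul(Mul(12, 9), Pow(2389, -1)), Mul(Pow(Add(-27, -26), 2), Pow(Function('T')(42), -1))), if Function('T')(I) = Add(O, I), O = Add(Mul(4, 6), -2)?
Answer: Rational(6717613, 152896) ≈ 43.936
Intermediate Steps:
O = 22 (O = Add(24, -2) = 22)
Function('T')(I) = Add(22, I)
Add(Mul(Mul(12, 9), Pow(2389, -1)), Mul(Pow(Add(-27, -26), 2), Pow(Function('T')(42), -1))) = Add(Mul(Mul(12, 9), Pow(2389, -1)), Mul(Pow(Add(-27, -26), 2), Pow(Add(22, 42), -1))) = Add(Mul(108, Rational(1, 2389)), Mul(Pow(-53, 2), Pow(64, -1))) = Add(Rational(108, 2389), Mul(2809, Rational(1, 64))) = Add(Rational(108, 2389), Rational(2809, 64)) = Rational(6717613, 152896)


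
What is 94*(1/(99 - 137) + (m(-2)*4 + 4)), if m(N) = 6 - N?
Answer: 64249/19 ≈ 3381.5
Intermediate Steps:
94*(1/(99 - 137) + (m(-2)*4 + 4)) = 94*(1/(99 - 137) + ((6 - 1*(-2))*4 + 4)) = 94*(1/(-38) + ((6 + 2)*4 + 4)) = 94*(-1/38 + (8*4 + 4)) = 94*(-1/38 + (32 + 4)) = 94*(-1/38 + 36) = 94*(1367/38) = 64249/19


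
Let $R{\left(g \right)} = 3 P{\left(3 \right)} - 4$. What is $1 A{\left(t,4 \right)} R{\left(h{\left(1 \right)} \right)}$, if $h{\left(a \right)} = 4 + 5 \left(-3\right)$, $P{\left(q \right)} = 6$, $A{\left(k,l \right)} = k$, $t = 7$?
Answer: $98$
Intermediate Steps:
$h{\left(a \right)} = -11$ ($h{\left(a \right)} = 4 - 15 = -11$)
$R{\left(g \right)} = 14$ ($R{\left(g \right)} = 3 \cdot 6 - 4 = 18 + \left(-5 + 1\right) = 18 - 4 = 14$)
$1 A{\left(t,4 \right)} R{\left(h{\left(1 \right)} \right)} = 1 \cdot 7 \cdot 14 = 7 \cdot 14 = 98$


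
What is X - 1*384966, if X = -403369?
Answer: -788335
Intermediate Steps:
X - 1*384966 = -403369 - 1*384966 = -403369 - 384966 = -788335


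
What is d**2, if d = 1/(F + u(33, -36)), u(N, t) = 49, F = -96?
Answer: 1/2209 ≈ 0.00045269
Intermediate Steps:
d = -1/47 (d = 1/(-96 + 49) = 1/(-47) = -1/47 ≈ -0.021277)
d**2 = (-1/47)**2 = 1/2209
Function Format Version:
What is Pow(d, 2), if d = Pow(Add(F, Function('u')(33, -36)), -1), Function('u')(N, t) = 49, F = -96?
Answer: Rational(1, 2209) ≈ 0.00045269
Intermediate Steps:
d = Rational(-1, 47) (d = Pow(Add(-96, 49), -1) = Pow(-47, -1) = Rational(-1, 47) ≈ -0.021277)
Pow(d, 2) = Pow(Rational(-1, 47), 2) = Rational(1, 2209)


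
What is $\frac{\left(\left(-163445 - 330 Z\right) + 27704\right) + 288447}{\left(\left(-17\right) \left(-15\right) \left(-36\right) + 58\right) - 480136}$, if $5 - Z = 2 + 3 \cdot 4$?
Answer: $- \frac{25946}{81543} \approx -0.31819$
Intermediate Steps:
$Z = -9$ ($Z = 5 - \left(2 + 3 \cdot 4\right) = 5 - \left(2 + 12\right) = 5 - 14 = -9$)
$\frac{\left(\left(-163445 - 330 Z\right) + 27704\right) + 288447}{\left(\left(-17\right) \left(-15\right) \left(-36\right) + 58\right) - 480136} = \frac{\left(\left(-163445 - -2970\right) + 27704\right) + 288447}{\left(\left(-17\right) \left(-15\right) \left(-36\right) + 58\right) - 480136} = \frac{\left(\left(-163445 + 2970\right) + 27704\right) + 288447}{\left(255 \left(-36\right) + 58\right) - 480136} = \frac{\left(-160475 + 27704\right) + 288447}{\left(-9180 + 58\right) - 480136} = \frac{-132771 + 288447}{-9122 - 480136} = \frac{155676}{-489258} = 155676 \left(- \frac{1}{489258}\right) = - \frac{25946}{81543}$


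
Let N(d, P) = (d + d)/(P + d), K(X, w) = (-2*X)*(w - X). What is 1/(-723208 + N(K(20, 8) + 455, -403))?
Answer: -266/192372393 ≈ -1.3827e-6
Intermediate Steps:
K(X, w) = -2*X*(w - X)
N(d, P) = 2*d/(P + d) (N(d, P) = (2*d)/(P + d) = 2*d/(P + d))
1/(-723208 + N(K(20, 8) + 455, -403)) = 1/(-723208 + 2*(2*20*(20 - 1*8) + 455)/(-403 + (2*20*(20 - 1*8) + 455))) = 1/(-723208 + 2*(2*20*(20 - 8) + 455)/(-403 + (2*20*(20 - 8) + 455))) = 1/(-723208 + 2*(2*20*12 + 455)/(-403 + (2*20*12 + 455))) = 1/(-723208 + 2*(480 + 455)/(-403 + (480 + 455))) = 1/(-723208 + 2*935/(-403 + 935)) = 1/(-723208 + 2*935/532) = 1/(-723208 + 2*935*(1/532)) = 1/(-723208 + 935/266) = 1/(-192372393/266) = -266/192372393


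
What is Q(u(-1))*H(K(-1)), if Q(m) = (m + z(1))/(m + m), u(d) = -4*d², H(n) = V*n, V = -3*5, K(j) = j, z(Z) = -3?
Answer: 105/8 ≈ 13.125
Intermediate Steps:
V = -15
H(n) = -15*n
Q(m) = (-3 + m)/(2*m) (Q(m) = (m - 3)/(m + m) = (-3 + m)/((2*m)) = (-3 + m)*(1/(2*m)) = (-3 + m)/(2*m))
Q(u(-1))*H(K(-1)) = ((-3 - 4*(-1)²)/(2*((-4*(-1)²))))*(-15*(-1)) = ((-3 - 4*1)/(2*((-4*1))))*15 = ((½)*(-3 - 4)/(-4))*15 = ((½)*(-¼)*(-7))*15 = (7/8)*15 = 105/8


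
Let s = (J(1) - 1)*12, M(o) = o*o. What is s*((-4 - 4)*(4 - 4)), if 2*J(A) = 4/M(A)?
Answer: 0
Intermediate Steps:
M(o) = o²
J(A) = 2/A² (J(A) = (4/(A²))/2 = (4/A²)/2 = 2/A²)
s = 12 (s = (2/1² - 1)*12 = (2*1 - 1)*12 = (2 - 1)*12 = 1*12 = 12)
s*((-4 - 4)*(4 - 4)) = 12*((-4 - 4)*(4 - 4)) = 12*(-8*0) = 12*0 = 0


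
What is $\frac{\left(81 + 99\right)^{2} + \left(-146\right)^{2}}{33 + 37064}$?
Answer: $\frac{53716}{37097} \approx 1.448$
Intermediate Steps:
$\frac{\left(81 + 99\right)^{2} + \left(-146\right)^{2}}{33 + 37064} = \frac{180^{2} + 21316}{37097} = \left(32400 + 21316\right) \frac{1}{37097} = 53716 \cdot \frac{1}{37097} = \frac{53716}{37097}$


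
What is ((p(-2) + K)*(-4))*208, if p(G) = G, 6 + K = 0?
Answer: 6656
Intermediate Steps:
K = -6 (K = -6 + 0 = -6)
((p(-2) + K)*(-4))*208 = ((-2 - 6)*(-4))*208 = -8*(-4)*208 = 32*208 = 6656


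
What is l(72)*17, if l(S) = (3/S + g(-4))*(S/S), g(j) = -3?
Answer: -1207/24 ≈ -50.292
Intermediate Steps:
l(S) = -3 + 3/S (l(S) = (3/S - 3)*(S/S) = (-3 + 3/S)*1 = -3 + 3/S)
l(72)*17 = (-3 + 3/72)*17 = (-3 + 3*(1/72))*17 = (-3 + 1/24)*17 = -71/24*17 = -1207/24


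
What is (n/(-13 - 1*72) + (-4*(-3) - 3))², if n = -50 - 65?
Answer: 30976/289 ≈ 107.18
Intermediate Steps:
n = -115
(n/(-13 - 1*72) + (-4*(-3) - 3))² = (-115/(-13 - 1*72) + (-4*(-3) - 3))² = (-115/(-13 - 72) + (12 - 3))² = (-115/(-85) + 9)² = (-115*(-1/85) + 9)² = (23/17 + 9)² = (176/17)² = 30976/289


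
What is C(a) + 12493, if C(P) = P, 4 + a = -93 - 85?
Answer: 12311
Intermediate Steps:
a = -182 (a = -4 + (-93 - 85) = -4 - 178 = -182)
C(a) + 12493 = -182 + 12493 = 12311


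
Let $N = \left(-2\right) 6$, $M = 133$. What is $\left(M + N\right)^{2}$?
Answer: $14641$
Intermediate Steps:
$N = -12$
$\left(M + N\right)^{2} = \left(133 - 12\right)^{2} = 121^{2} = 14641$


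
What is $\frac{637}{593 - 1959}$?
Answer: $- \frac{637}{1366} \approx -0.46632$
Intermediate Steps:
$\frac{637}{593 - 1959} = \frac{637}{-1366} = 637 \left(- \frac{1}{1366}\right) = - \frac{637}{1366}$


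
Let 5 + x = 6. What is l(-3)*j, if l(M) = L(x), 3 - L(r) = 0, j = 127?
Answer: 381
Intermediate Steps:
x = 1 (x = -5 + 6 = 1)
L(r) = 3 (L(r) = 3 - 1*0 = 3 + 0 = 3)
l(M) = 3
l(-3)*j = 3*127 = 381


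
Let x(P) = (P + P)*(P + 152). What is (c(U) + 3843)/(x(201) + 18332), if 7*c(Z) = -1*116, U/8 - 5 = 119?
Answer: 26785/1121666 ≈ 0.023880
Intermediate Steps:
U = 992 (U = 40 + 8*119 = 40 + 952 = 992)
x(P) = 2*P*(152 + P) (x(P) = (2*P)*(152 + P) = 2*P*(152 + P))
c(Z) = -116/7 (c(Z) = (-1*116)/7 = (⅐)*(-116) = -116/7)
(c(U) + 3843)/(x(201) + 18332) = (-116/7 + 3843)/(2*201*(152 + 201) + 18332) = 26785/(7*(2*201*353 + 18332)) = 26785/(7*(141906 + 18332)) = (26785/7)/160238 = (26785/7)*(1/160238) = 26785/1121666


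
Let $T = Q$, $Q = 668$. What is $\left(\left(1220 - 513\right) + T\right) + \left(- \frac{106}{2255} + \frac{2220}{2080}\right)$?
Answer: $\frac{322704281}{234520} \approx 1376.0$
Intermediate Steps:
$T = 668$
$\left(\left(1220 - 513\right) + T\right) + \left(- \frac{106}{2255} + \frac{2220}{2080}\right) = \left(\left(1220 - 513\right) + 668\right) + \left(- \frac{106}{2255} + \frac{2220}{2080}\right) = \left(\left(1220 - 513\right) + 668\right) + \left(\left(-106\right) \frac{1}{2255} + 2220 \cdot \frac{1}{2080}\right) = \left(707 + 668\right) + \left(- \frac{106}{2255} + \frac{111}{104}\right) = 1375 + \frac{239281}{234520} = \frac{322704281}{234520}$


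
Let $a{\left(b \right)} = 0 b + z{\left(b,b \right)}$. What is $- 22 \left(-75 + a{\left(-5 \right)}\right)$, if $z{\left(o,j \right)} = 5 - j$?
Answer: $1430$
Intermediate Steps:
$a{\left(b \right)} = 5 - b$ ($a{\left(b \right)} = 0 b - \left(-5 + b\right) = 0 - \left(-5 + b\right) = 5 - b$)
$- 22 \left(-75 + a{\left(-5 \right)}\right) = - 22 \left(-75 + \left(5 - -5\right)\right) = - 22 \left(-75 + \left(5 + 5\right)\right) = - 22 \left(-75 + 10\right) = \left(-22\right) \left(-65\right) = 1430$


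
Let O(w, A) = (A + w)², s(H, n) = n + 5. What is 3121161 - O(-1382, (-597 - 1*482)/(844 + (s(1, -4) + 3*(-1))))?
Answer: 856211120475/708964 ≈ 1.2077e+6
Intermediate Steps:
s(H, n) = 5 + n
3121161 - O(-1382, (-597 - 1*482)/(844 + (s(1, -4) + 3*(-1)))) = 3121161 - ((-597 - 1*482)/(844 + ((5 - 4) + 3*(-1))) - 1382)² = 3121161 - ((-597 - 482)/(844 + (1 - 3)) - 1382)² = 3121161 - (-1079/(844 - 2) - 1382)² = 3121161 - (-1079/842 - 1382)² = 3121161 - (-1164723/842)² = 3121161 - 1*1356579666729/708964 = 3121161 - 1356579666729/708964 = 856211120475/708964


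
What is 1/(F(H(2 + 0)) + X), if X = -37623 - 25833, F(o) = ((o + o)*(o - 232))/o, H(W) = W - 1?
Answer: -1/63918 ≈ -1.5645e-5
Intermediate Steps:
H(W) = -1 + W
F(o) = -464 + 2*o (F(o) = ((2*o)*(-232 + o))/o = (2*o*(-232 + o))/o = -464 + 2*o)
X = -63456
1/(F(H(2 + 0)) + X) = 1/((-464 + 2*(-1 + (2 + 0))) - 63456) = 1/((-464 + 2*(-1 + 2)) - 63456) = 1/((-464 + 2*1) - 63456) = 1/((-464 + 2) - 63456) = 1/(-462 - 63456) = 1/(-63918) = -1/63918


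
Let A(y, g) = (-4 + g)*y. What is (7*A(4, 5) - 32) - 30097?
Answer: -30101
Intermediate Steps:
A(y, g) = y*(-4 + g)
(7*A(4, 5) - 32) - 30097 = (7*(4*(-4 + 5)) - 32) - 30097 = (7*(4*1) - 32) - 30097 = (7*4 - 32) - 30097 = (28 - 32) - 30097 = -4 - 30097 = -30101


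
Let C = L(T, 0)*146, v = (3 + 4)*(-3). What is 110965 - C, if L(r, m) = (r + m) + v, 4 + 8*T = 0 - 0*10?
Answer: 114104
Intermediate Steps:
T = -1/2 (T = -1/2 + (0 - 0*10)/8 = -1/2 + (0 - 1*0)/8 = -1/2 + (0 + 0)/8 = -1/2 + (1/8)*0 = -1/2 + 0 = -1/2 ≈ -0.50000)
v = -21 (v = 7*(-3) = -21)
L(r, m) = -21 + m + r (L(r, m) = (r + m) - 21 = (m + r) - 21 = -21 + m + r)
C = -3139 (C = (-21 + 0 - 1/2)*146 = -43/2*146 = -3139)
110965 - C = 110965 - 1*(-3139) = 110965 + 3139 = 114104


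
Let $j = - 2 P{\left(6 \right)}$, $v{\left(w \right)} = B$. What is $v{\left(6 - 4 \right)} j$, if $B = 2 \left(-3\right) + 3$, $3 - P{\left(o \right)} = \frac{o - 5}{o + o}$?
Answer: $\frac{35}{2} \approx 17.5$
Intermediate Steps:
$P{\left(o \right)} = 3 - \frac{-5 + o}{2 o}$ ($P{\left(o \right)} = 3 - \frac{o - 5}{o + o} = 3 - \frac{-5 + o}{2 o}$)
$B = -3$ ($B = -6 + 3 = -3$)
$v{\left(w \right)} = -3$
$j = - \frac{35}{6}$ ($j = - 2 \frac{5 \left(1 + 6\right)}{2 \cdot 6} = - 2 \cdot \frac{5}{2} \cdot \frac{1}{6} \cdot 7 = \left(-2\right) \frac{35}{12} = - \frac{35}{6} \approx -5.8333$)
$v{\left(6 - 4 \right)} j = \left(-3\right) \left(- \frac{35}{6}\right) = \frac{35}{2}$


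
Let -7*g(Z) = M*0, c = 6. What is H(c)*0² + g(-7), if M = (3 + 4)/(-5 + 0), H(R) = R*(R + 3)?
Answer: 0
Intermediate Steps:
H(R) = R*(3 + R)
M = -7/5 (M = 7/(-5) = 7*(-⅕) = -7/5 ≈ -1.4000)
g(Z) = 0 (g(Z) = -(-1)*0/5 = -⅐*0 = 0)
H(c)*0² + g(-7) = (6*(3 + 6))*0² + 0 = (6*9)*0 + 0 = 54*0 + 0 = 0 + 0 = 0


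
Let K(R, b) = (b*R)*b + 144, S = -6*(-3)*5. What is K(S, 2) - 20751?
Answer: -20247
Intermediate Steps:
S = 90 (S = 18*5 = 90)
K(R, b) = 144 + R*b² (K(R, b) = (R*b)*b + 144 = R*b² + 144 = 144 + R*b²)
K(S, 2) - 20751 = (144 + 90*2²) - 20751 = (144 + 90*4) - 20751 = (144 + 360) - 20751 = 504 - 20751 = -20247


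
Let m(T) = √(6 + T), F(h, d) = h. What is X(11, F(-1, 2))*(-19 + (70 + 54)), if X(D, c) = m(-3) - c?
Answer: 105 + 105*√3 ≈ 286.87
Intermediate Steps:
X(D, c) = √3 - c (X(D, c) = √(6 - 3) - c = √3 - c)
X(11, F(-1, 2))*(-19 + (70 + 54)) = (√3 - 1*(-1))*(-19 + (70 + 54)) = (√3 + 1)*(-19 + 124) = (1 + √3)*105 = 105 + 105*√3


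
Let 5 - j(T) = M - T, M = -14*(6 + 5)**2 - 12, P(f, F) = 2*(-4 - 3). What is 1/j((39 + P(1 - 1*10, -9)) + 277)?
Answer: 1/2013 ≈ 0.00049677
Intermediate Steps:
P(f, F) = -14 (P(f, F) = 2*(-7) = -14)
M = -1706 (M = -14*11**2 - 12 = -14*121 - 12 = -1694 - 12 = -1706)
j(T) = 1711 + T (j(T) = 5 - (-1706 - T) = 5 + (1706 + T) = 1711 + T)
1/j((39 + P(1 - 1*10, -9)) + 277) = 1/(1711 + ((39 - 14) + 277)) = 1/(1711 + (25 + 277)) = 1/(1711 + 302) = 1/2013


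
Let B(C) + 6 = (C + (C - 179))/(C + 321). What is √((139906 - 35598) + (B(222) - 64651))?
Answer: √11691201594/543 ≈ 199.13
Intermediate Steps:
B(C) = -6 + (-179 + 2*C)/(321 + C) (B(C) = -6 + (C + (C - 179))/(C + 321) = -6 + (C + (-179 + C))/(321 + C) = -6 + (-179 + 2*C)/(321 + C))
√((139906 - 35598) + (B(222) - 64651)) = √((139906 - 35598) + ((-2105 - 4*222)/(321 + 222) - 64651)) = √(104308 + ((-2105 - 888)/543 - 64651)) = √(104308 + ((1/543)*(-2993) - 64651)) = √(104308 + (-2993/543 - 64651)) = √(104308 - 35108486/543) = √(21530758/543) = √11691201594/543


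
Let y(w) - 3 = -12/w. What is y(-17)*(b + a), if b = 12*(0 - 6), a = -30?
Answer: -378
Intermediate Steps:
y(w) = 3 - 12/w
b = -72 (b = 12*(-6) = -72)
y(-17)*(b + a) = (3 - 12/(-17))*(-72 - 30) = (3 - 12*(-1/17))*(-102) = (3 + 12/17)*(-102) = (63/17)*(-102) = -378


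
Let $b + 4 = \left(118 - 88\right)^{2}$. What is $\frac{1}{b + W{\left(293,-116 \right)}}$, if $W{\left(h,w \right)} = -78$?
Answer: $\frac{1}{818} \approx 0.0012225$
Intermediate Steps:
$b = 896$ ($b = -4 + \left(118 - 88\right)^{2} = -4 + 30^{2} = -4 + 900 = 896$)
$\frac{1}{b + W{\left(293,-116 \right)}} = \frac{1}{896 - 78} = \frac{1}{818}$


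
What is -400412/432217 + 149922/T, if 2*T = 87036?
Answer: 7895617943/3134869901 ≈ 2.5186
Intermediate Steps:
T = 43518 (T = (½)*87036 = 43518)
-400412/432217 + 149922/T = -400412/432217 + 149922/43518 = -400412*1/432217 + 149922*(1/43518) = -400412/432217 + 24987/7253 = 7895617943/3134869901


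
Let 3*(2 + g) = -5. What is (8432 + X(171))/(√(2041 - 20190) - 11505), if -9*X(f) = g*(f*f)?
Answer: -234069225/132383174 - 20345*I*√18149/132383174 ≈ -1.7681 - 0.020704*I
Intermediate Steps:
g = -11/3 (g = -2 + (⅓)*(-5) = -2 - 5/3 = -11/3 ≈ -3.6667)
X(f) = 11*f²/27 (X(f) = -(-11)*f*f/27 = -(-11)*f²/27 = 11*f²/27)
(8432 + X(171))/(√(2041 - 20190) - 11505) = (8432 + (11/27)*171²)/(√(2041 - 20190) - 11505) = (8432 + (11/27)*29241)/(√(-18149) - 11505) = (8432 + 11913)/(I*√18149 - 11505) = 20345/(-11505 + I*√18149)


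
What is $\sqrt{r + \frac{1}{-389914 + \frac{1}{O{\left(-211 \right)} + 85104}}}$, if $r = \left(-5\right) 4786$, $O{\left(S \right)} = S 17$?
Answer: $\frac{i \sqrt{2686174510948596461005311}}{10594873179} \approx 154.69 i$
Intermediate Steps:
$O{\left(S \right)} = 17 S$
$r = -23930$
$\sqrt{r + \frac{1}{-389914 + \frac{1}{O{\left(-211 \right)} + 85104}}} = \sqrt{-23930 + \frac{1}{-389914 + \frac{1}{17 \left(-211\right) + 85104}}} = \sqrt{-23930 + \frac{1}{-389914 + \frac{1}{-3587 + 85104}}} = \sqrt{-23930 + \frac{1}{-389914 + \frac{1}{81517}}} = \sqrt{-23930 + \frac{1}{- \frac{31784619537}{81517}}} = \sqrt{-23930 - \frac{81517}{31784619537}} = \sqrt{- \frac{760605945601927}{31784619537}} = \frac{i \sqrt{2686174510948596461005311}}{10594873179}$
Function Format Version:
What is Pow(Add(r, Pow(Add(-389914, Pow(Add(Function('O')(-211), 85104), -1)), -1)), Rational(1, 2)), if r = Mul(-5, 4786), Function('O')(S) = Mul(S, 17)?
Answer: Mul(Rational(1, 10594873179), I, Pow(2686174510948596461005311, Rational(1, 2))) ≈ Mul(154.69, I)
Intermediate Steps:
Function('O')(S) = Mul(17, S)
r = -23930
Pow(Add(r, Pow(Add(-389914, Pow(Add(Function('O')(-211), 85104), -1)), -1)), Rational(1, 2)) = Pow(Add(-23930, Pow(Add(-389914, Pow(Add(Mul(17, -211), 85104), -1)), -1)), Rational(1, 2)) = Pow(Add(-23930, Pow(Add(-389914, Pow(Add(-3587, 85104), -1)), -1)), Rational(1, 2)) = Pow(Add(-23930, Pow(Add(-389914, Pow(81517, -1)), -1)), Rational(1, 2)) = Pow(Add(-23930, Pow(Add(-389914, Rational(1, 81517)), -1)), Rational(1, 2)) = Pow(Add(-23930, Pow(Rational(-31784619537, 81517), -1)), Rational(1, 2)) = Pow(Add(-23930, Rational(-81517, 31784619537)), Rational(1, 2)) = Pow(Rational(-760605945601927, 31784619537), Rational(1, 2)) = Mul(Rational(1, 10594873179), I, Pow(2686174510948596461005311, Rational(1, 2)))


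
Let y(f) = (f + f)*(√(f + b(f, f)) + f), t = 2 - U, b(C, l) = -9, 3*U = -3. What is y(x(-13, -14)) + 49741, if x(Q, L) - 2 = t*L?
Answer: 52941 - 560*I ≈ 52941.0 - 560.0*I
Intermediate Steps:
U = -1 (U = (⅓)*(-3) = -1)
t = 3 (t = 2 - 1*(-1) = 2 + 1 = 3)
x(Q, L) = 2 + 3*L
y(f) = 2*f*(f + √(-9 + f)) (y(f) = (f + f)*(√(f - 9) + f) = (2*f)*(√(-9 + f) + f) = (2*f)*(f + √(-9 + f)) = 2*f*(f + √(-9 + f)))
y(x(-13, -14)) + 49741 = 2*(2 + 3*(-14))*((2 + 3*(-14)) + √(-9 + (2 + 3*(-14)))) + 49741 = 2*(2 - 42)*((2 - 42) + √(-9 + (2 - 42))) + 49741 = 2*(-40)*(-40 + √(-9 - 40)) + 49741 = 2*(-40)*(-40 + √(-49)) + 49741 = 2*(-40)*(-40 + 7*I) + 49741 = (3200 - 560*I) + 49741 = 52941 - 560*I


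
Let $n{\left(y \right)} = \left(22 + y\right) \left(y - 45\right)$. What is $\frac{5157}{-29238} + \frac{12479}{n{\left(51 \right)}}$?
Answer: $\frac{30216853}{1067187} \approx 28.314$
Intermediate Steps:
$n{\left(y \right)} = \left(-45 + y\right) \left(22 + y\right)$ ($n{\left(y \right)} = \left(22 + y\right) \left(y - 45\right) = \left(22 + y\right) \left(-45 + y\right) = \left(-45 + y\right) \left(22 + y\right)$)
$\frac{5157}{-29238} + \frac{12479}{n{\left(51 \right)}} = \frac{5157}{-29238} + \frac{12479}{-990 + 51^{2} - 1173} = 5157 \left(- \frac{1}{29238}\right) + \frac{12479}{-990 + 2601 - 1173} = - \frac{1719}{9746} + \frac{12479}{438} = \frac{30216853}{1067187}$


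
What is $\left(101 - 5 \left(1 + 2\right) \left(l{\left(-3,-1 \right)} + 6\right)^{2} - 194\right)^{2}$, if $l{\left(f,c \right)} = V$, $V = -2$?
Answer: $597020356$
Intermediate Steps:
$l{\left(f,c \right)} = -2$
$\left(101 - 5 \left(1 + 2\right) \left(l{\left(-3,-1 \right)} + 6\right)^{2} - 194\right)^{2} = \left(101 - 5 \left(1 + 2\right) \left(-2 + 6\right)^{2} - 194\right)^{2} = \left(101 \left(-5\right) 3 \cdot 4^{2} - 194\right)^{2} = \left(101 \left(\left(-15\right) 16\right) - 194\right)^{2} = \left(101 \left(-240\right) - 194\right)^{2} = \left(-24240 - 194\right)^{2} = \left(-24434\right)^{2} = 597020356$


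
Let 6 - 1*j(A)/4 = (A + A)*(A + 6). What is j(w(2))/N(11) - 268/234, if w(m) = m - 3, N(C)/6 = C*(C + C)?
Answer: -15590/14157 ≈ -1.1012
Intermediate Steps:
N(C) = 12*C² (N(C) = 6*(C*(C + C)) = 6*(C*(2*C)) = 6*(2*C²) = 12*C²)
w(m) = -3 + m
j(A) = 24 - 8*A*(6 + A) (j(A) = 24 - 4*(A + A)*(A + 6) = 24 - 4*2*A*(6 + A) = 24 - 8*A*(6 + A))
j(w(2))/N(11) - 268/234 = (24 - 48*(-3 + 2) - 8*(-3 + 2)²)/((12*11²)) - 268/234 = (24 - 48*(-1) - 8*(-1)²)/((12*121)) - 268*1/234 = (24 + 48 - 8*1)/1452 - 134/117 = (24 + 48 - 8)*(1/1452) - 134/117 = 64*(1/1452) - 134/117 = 16/363 - 134/117 = -15590/14157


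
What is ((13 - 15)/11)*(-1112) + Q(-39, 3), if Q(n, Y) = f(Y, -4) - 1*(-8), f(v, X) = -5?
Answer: 2257/11 ≈ 205.18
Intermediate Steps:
Q(n, Y) = 3 (Q(n, Y) = -5 - 1*(-8) = -5 + 8 = 3)
((13 - 15)/11)*(-1112) + Q(-39, 3) = ((13 - 15)/11)*(-1112) + 3 = ((1/11)*(-2))*(-1112) + 3 = -2/11*(-1112) + 3 = 2224/11 + 3 = 2257/11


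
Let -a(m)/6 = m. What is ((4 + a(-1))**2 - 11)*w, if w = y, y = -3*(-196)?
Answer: 52332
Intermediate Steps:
y = 588
a(m) = -6*m
w = 588
((4 + a(-1))**2 - 11)*w = ((4 - 6*(-1))**2 - 11)*588 = ((4 + 6)**2 - 11)*588 = (10**2 - 11)*588 = (100 - 11)*588 = 89*588 = 52332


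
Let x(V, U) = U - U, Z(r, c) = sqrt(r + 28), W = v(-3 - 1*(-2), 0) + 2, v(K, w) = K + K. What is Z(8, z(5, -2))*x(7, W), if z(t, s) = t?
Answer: 0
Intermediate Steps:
v(K, w) = 2*K
W = 0 (W = 2*(-3 - 1*(-2)) + 2 = 2*(-3 + 2) + 2 = 2*(-1) + 2 = -2 + 2 = 0)
Z(r, c) = sqrt(28 + r)
x(V, U) = 0
Z(8, z(5, -2))*x(7, W) = sqrt(28 + 8)*0 = sqrt(36)*0 = 6*0 = 0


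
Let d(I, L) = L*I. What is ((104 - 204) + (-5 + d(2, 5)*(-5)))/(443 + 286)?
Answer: -155/729 ≈ -0.21262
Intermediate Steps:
d(I, L) = I*L
((104 - 204) + (-5 + d(2, 5)*(-5)))/(443 + 286) = ((104 - 204) + (-5 + (2*5)*(-5)))/(443 + 286) = (-100 + (-5 + 10*(-5)))/729 = (-100 + (-5 - 50))*(1/729) = (-100 - 55)*(1/729) = -155*1/729 = -155/729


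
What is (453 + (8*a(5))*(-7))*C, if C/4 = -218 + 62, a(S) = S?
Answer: -107952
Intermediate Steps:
C = -624 (C = 4*(-218 + 62) = 4*(-156) = -624)
(453 + (8*a(5))*(-7))*C = (453 + (8*5)*(-7))*(-624) = (453 + 40*(-7))*(-624) = (453 - 280)*(-624) = 173*(-624) = -107952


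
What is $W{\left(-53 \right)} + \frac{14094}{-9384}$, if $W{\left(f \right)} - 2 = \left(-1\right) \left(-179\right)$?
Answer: $\frac{280735}{1564} \approx 179.5$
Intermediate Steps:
$W{\left(f \right)} = 181$ ($W{\left(f \right)} = 2 - -179 = 2 + 179 = 181$)
$W{\left(-53 \right)} + \frac{14094}{-9384} = 181 + \frac{14094}{-9384} = 181 + 14094 \left(- \frac{1}{9384}\right) = 181 - \frac{2349}{1564} = \frac{280735}{1564}$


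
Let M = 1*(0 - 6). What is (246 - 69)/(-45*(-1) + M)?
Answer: 59/13 ≈ 4.5385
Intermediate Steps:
M = -6 (M = 1*(-6) = -6)
(246 - 69)/(-45*(-1) + M) = (246 - 69)/(-45*(-1) - 6) = 177/(45 - 6) = 177/39 = 177*(1/39) = 59/13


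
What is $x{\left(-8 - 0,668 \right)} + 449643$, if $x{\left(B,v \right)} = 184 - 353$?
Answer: $449474$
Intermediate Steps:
$x{\left(B,v \right)} = -169$
$x{\left(-8 - 0,668 \right)} + 449643 = -169 + 449643 = 449474$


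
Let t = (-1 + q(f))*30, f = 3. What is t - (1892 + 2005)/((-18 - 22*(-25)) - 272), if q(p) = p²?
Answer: 58503/260 ≈ 225.01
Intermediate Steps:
t = 240 (t = (-1 + 3²)*30 = (-1 + 9)*30 = 8*30 = 240)
t - (1892 + 2005)/((-18 - 22*(-25)) - 272) = 240 - (1892 + 2005)/((-18 - 22*(-25)) - 272) = 240 - 3897/((-18 + 550) - 272) = 240 - 3897/(532 - 272) = 240 - 3897/260 = 58503/260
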